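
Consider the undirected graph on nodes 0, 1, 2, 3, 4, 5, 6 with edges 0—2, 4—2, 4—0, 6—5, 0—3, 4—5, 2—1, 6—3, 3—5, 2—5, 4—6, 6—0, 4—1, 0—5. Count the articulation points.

Removing 1, for instance, still leaves 1 component. No single vertex removal increases the component count — the graph has no articulation points.

0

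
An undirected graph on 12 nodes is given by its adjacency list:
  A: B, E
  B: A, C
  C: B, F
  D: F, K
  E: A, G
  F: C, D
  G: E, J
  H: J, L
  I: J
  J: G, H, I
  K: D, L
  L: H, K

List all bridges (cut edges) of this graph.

I-J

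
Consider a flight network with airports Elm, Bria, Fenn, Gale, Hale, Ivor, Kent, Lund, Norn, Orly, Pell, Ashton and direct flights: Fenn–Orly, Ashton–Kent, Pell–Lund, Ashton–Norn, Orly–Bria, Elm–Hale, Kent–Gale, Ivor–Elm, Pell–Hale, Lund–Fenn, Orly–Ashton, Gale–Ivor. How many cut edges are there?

2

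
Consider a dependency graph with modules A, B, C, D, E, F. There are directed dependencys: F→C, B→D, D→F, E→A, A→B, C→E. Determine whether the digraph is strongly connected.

Yes

From B we can reach every vertex (A, B, C, D, E, F), and every vertex can reach B (A, B, C, D, E, F). So the whole graph is one strongly connected component.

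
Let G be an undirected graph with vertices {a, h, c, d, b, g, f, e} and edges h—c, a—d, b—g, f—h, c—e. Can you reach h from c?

From c we can reach c, e, f, h, which includes h.

Yes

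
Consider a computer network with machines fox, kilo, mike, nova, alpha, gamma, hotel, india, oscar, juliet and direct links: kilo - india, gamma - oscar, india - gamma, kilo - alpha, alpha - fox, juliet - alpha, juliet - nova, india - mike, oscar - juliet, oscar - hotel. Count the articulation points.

4

Removing alpha increases the component count from 1 to 2, so alpha is a cut vertex.
Removing india increases the component count from 1 to 2, so india is a cut vertex.
Removing oscar increases the component count from 1 to 2, so oscar is a cut vertex.
Likewise juliet is a cut vertex.
By contrast removing kilo leaves 1 component; it is not a cut vertex. No other vertex is a cut vertex either.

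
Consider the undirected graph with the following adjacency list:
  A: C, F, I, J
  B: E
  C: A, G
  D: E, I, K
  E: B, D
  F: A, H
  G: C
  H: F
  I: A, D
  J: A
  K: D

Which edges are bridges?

removing A-F disconnects A from F; removing J-A disconnects J from A; removing D-E disconnects D from E; removing H-F disconnects H from F — these are bridges.
In total 10 edges are bridges.

A-C, A-F, A-I, A-J, B-E, C-G, D-E, D-I, D-K, F-H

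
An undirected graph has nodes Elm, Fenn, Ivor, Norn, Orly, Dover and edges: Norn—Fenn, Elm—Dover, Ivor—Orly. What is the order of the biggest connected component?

Starting from Fenn we can reach Fenn, Norn. That is one component of size 2.
Starting from Ivor we can reach Ivor, Orly. That is one component of size 2.
Starting from Elm we can reach Elm, Dover. That is one component of size 2.
The largest has 2 vertices.

2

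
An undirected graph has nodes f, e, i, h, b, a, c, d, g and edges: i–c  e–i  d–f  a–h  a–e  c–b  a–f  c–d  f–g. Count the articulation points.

3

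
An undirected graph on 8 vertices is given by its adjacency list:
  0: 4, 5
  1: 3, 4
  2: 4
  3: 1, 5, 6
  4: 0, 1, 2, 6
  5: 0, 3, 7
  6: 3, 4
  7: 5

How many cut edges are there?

2

The edges on the cycle 3-5-0-4-6-3 are not bridges since each lies on that cycle.
But removing 2-4 disconnects 2 from 4; removing 7-5 disconnects 7 from 5 — these are bridges.
That makes 2 bridges.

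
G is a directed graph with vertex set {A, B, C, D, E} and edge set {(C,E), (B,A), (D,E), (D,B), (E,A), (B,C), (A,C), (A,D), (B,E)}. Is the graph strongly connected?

From E we can reach every vertex (A, B, C, D, E), and every vertex can reach E (A, B, C, D, E). So the whole graph is one strongly connected component.

Yes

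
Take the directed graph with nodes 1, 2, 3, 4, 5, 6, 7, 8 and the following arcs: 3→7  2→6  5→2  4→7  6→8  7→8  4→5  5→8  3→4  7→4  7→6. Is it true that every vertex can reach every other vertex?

No

There is no directed path from 8 to 2, so the graph is not strongly connected.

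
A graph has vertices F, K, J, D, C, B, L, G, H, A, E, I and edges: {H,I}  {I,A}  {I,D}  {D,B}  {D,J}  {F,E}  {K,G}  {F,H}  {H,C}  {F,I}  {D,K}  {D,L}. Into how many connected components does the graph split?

Starting from A we can reach A, B, C, D, E, F, G, H, I, J, K, L. That is one component of size 12.
Total: 1 component.

1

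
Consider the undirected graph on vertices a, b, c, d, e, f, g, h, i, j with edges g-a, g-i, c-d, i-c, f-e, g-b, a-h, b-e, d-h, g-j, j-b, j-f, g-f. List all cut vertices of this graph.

g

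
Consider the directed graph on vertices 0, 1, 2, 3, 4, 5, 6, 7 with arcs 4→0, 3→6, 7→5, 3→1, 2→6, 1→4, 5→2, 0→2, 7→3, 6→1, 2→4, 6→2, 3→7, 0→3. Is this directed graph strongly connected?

From 0 we can reach every vertex (0, 1, 2, 3, 4, 5, 6, 7), and every vertex can reach 0 (0, 1, 2, 3, 4, 5, 6, 7). So the whole graph is one strongly connected component.

Yes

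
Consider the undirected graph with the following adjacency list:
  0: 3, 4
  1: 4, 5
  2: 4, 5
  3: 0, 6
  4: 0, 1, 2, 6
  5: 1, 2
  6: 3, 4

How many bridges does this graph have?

The edges on the cycle 4-6-3-0-4 are not bridges since each lies on that cycle.
Every edge lies on some cycle, so there are no bridges.

0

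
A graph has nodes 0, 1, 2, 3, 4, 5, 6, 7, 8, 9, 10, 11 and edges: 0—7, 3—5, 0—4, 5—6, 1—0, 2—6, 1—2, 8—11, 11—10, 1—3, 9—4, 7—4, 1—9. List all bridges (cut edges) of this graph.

The edges on the cycle 0-7-4-0 are not bridges since each lies on that cycle.
But removing 11—10 disconnects 11 from 10; removing 8—11 disconnects 8 from 11 — these are bridges.

10-11, 11-8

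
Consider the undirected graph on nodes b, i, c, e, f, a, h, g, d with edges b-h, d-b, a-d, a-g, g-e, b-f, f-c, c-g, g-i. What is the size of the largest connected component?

Starting from a we can reach a, b, c, d, e, f, g, h, i. That is one component of size 9.
The largest has 9 vertices.

9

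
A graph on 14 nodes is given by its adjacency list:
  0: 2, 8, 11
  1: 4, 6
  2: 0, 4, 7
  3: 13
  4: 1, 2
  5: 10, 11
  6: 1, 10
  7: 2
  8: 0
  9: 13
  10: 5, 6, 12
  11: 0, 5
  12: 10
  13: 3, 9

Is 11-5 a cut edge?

No

After removing 11-5, the path 11-0-2-4-1-6-10-5 still connects them, so the edge is not a bridge.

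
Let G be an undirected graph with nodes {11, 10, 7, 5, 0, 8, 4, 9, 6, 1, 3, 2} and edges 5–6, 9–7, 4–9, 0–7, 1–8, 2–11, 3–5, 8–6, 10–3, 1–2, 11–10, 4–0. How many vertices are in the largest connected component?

8

Starting from 0 we can reach 0, 4, 7, 9. That is one component of size 4.
Starting from 1 we can reach 1, 2, 3, 5, 6, 8, 10, 11. That is one component of size 8.
The largest has 8 vertices.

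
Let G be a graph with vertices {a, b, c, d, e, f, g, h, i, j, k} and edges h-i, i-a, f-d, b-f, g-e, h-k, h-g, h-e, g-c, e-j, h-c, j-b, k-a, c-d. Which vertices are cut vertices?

Removing h increases the component count from 1 to 2, so h is a cut vertex.
By contrast removing d leaves 1 component; it is not a cut vertex. No other vertex is a cut vertex either.

h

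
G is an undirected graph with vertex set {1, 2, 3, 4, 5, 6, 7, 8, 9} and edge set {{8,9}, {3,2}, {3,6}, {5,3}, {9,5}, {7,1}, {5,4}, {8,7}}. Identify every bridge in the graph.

1-7, 2-3, 3-5, 3-6, 4-5, 5-9, 7-8, 8-9

removing 8 - 9 disconnects 8 from 9; removing 3 - 5 disconnects 3 from 5; removing 7 - 1 disconnects 7 from 1; removing 9 - 5 disconnects 9 from 5 — these are bridges.
In total 8 edges are bridges.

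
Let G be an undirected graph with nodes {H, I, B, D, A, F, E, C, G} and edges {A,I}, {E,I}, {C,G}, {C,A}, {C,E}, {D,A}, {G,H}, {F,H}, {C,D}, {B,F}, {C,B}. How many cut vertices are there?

1

Removing C increases the component count from 1 to 2, so C is a cut vertex.
By contrast removing H leaves 1 component; it is not a cut vertex. No other vertex is a cut vertex either.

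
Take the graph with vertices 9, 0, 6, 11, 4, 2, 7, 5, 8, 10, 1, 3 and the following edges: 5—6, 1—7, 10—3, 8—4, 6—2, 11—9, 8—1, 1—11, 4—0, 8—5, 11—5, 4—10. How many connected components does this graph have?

1

Starting from 0 we can reach 0, 1, 2, 3, 4, 5, 6, 7, 8, 9, 10, 11. That is one component of size 12.
Total: 1 component.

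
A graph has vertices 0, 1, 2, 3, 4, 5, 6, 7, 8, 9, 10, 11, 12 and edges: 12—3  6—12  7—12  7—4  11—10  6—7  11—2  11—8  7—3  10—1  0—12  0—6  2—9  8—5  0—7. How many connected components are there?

Starting from 0 we can reach 0, 3, 4, 6, 7, 12. That is one component of size 6.
Starting from 1 we can reach 1, 2, 5, 8, 9, 10, 11. That is one component of size 7.
Total: 2 components.

2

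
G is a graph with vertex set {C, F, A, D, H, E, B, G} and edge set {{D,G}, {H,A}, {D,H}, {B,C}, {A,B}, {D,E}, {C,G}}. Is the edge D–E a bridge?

Yes

Removing D–E leaves no path between D and E: the component count goes from 2 to 3. So it is a bridge.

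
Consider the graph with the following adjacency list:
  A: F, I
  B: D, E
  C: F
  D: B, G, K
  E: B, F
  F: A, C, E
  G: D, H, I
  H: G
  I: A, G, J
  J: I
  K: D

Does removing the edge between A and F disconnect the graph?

No

After removing A-F, the path A-I-G-D-B-E-F still connects them, so the edge is not a bridge.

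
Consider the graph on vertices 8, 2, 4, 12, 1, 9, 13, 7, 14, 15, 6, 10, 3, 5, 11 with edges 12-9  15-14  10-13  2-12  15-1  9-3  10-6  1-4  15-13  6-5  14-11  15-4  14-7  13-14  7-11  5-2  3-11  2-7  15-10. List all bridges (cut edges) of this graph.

none

The edges on the cycle 15-1-4-15 are not bridges since each lies on that cycle.
Every edge lies on some cycle, so there are no bridges.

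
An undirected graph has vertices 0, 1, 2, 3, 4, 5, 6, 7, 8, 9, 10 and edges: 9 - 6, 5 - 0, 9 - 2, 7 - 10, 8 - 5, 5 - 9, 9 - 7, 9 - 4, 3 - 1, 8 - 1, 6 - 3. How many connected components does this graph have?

1

Starting from 0 we can reach 0, 1, 2, 3, 4, 5, 6, 7, 8, 9, 10. That is one component of size 11.
Total: 1 component.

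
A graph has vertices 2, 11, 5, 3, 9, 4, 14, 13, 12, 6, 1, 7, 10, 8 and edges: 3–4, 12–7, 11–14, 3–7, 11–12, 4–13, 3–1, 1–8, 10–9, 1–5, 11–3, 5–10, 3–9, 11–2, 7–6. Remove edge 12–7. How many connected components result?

12 and 7 are still connected via 12-11-3-7, so the component count stays at 1.

1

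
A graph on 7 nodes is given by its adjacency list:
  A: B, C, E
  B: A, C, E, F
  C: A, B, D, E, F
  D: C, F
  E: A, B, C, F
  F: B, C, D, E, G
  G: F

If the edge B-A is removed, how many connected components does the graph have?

B and A are still connected via B-C-A, so the component count stays at 1.

1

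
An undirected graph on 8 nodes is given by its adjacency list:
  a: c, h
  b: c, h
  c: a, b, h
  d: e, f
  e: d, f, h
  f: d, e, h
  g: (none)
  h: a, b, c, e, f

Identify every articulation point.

Removing h increases the component count from 2 to 3, so h is a cut vertex.
By contrast removing f leaves 2 components; it is not a cut vertex. No other vertex is a cut vertex either.

h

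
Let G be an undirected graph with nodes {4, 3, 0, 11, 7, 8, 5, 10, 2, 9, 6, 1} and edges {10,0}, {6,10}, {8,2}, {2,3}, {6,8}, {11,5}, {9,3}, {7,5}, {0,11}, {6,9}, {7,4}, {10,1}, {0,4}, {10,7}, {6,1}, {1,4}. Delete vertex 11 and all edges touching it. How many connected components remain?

With 11 gone, the remaining components are: {0, 1, 2, 3, 4, 5, 6, 7, 8, 9, 10}.
That is 1 component.

1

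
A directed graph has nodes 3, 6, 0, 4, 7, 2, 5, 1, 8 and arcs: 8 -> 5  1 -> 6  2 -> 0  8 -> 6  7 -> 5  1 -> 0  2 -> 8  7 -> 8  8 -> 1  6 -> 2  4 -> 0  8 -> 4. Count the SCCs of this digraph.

6

{1, 2, 6, 8} are all mutually reachable — one SCC of size 4.
{0} is an SCC by itself.
{7} is an SCC by itself.
{3} is an SCC by itself.
{5} is an SCC by itself.
(and 1 more singleton SCC)
That gives 6 strongly connected components.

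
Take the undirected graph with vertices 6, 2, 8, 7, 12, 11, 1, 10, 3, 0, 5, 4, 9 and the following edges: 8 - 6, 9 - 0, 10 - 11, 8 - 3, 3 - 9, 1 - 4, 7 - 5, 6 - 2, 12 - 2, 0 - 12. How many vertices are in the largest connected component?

7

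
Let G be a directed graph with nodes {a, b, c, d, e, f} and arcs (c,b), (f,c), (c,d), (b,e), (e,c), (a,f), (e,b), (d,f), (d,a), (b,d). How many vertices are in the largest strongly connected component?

{a, b, c, d, e, f} are all mutually reachable — one SCC of size 6.
The largest has 6 vertices.

6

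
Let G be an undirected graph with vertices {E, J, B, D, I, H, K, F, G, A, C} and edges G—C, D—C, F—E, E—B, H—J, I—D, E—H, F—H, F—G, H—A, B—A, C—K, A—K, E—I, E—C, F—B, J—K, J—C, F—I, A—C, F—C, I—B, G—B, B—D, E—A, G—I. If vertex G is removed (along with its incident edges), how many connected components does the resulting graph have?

1

With G gone, the remaining components are: {A, B, C, D, E, F, H, I, J, K}.
That is 1 component.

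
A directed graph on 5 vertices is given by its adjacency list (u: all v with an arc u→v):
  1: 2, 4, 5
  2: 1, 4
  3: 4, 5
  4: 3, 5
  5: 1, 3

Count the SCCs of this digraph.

{1, 2, 3, 4, 5} are all mutually reachable — one SCC of size 5.
That gives 1 strongly connected component.

1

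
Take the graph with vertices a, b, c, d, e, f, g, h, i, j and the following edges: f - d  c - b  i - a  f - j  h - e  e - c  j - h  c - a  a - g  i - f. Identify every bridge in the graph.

a-g, b-c, d-f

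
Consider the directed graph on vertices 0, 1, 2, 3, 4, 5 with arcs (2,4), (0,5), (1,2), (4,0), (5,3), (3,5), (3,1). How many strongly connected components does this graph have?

{0, 1, 2, 3, 4, 5} are all mutually reachable — one SCC of size 6.
That gives 1 strongly connected component.

1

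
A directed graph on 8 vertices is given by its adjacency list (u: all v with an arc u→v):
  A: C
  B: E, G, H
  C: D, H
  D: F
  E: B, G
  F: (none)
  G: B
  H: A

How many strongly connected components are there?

4

{B, E, G} are all mutually reachable — one SCC of size 3.
{A, C, H} are all mutually reachable — one SCC of size 3.
{F} is an SCC by itself.
{D} is an SCC by itself.
That gives 4 strongly connected components.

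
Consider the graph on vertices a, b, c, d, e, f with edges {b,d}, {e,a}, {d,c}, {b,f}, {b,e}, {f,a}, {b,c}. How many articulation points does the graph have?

Removing b increases the component count from 1 to 2, so b is a cut vertex.
By contrast removing f leaves 1 component; it is not a cut vertex. No other vertex is a cut vertex either.

1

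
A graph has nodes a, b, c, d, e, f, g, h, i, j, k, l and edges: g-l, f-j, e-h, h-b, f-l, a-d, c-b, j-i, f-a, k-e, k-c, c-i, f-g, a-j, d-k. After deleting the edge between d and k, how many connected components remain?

1

d and k are still connected via d-a-j-i-c-k, so the component count stays at 1.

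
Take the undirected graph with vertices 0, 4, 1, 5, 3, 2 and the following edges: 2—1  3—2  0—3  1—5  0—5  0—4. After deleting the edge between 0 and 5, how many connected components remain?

1

0 and 5 are still connected via 0-3-2-1-5, so the component count stays at 1.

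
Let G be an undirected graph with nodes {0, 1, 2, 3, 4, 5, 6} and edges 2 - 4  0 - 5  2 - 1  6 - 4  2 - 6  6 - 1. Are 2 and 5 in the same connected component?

No

The component containing 2 is {1, 2, 4, 6}, and 5 is not in it.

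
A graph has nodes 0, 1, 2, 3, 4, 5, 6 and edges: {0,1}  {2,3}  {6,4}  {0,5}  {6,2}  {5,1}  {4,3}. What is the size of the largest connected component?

Starting from 0 we can reach 0, 1, 5. That is one component of size 3.
Starting from 2 we can reach 2, 3, 4, 6. That is one component of size 4.
The largest has 4 vertices.

4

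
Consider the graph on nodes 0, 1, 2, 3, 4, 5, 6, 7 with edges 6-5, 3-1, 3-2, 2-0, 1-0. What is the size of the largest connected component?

4

7 is isolated — a component by itself.
4 is isolated — a component by itself.
Starting from 5 we can reach 5, 6. That is one component of size 2.
Starting from 0 we can reach 0, 1, 2, 3. That is one component of size 4.
The largest has 4 vertices.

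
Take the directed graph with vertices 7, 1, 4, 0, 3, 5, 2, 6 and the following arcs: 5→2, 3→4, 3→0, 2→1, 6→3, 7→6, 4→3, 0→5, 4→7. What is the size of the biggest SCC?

4

{3, 4, 6, 7} are all mutually reachable — one SCC of size 4.
{2} is an SCC by itself.
{5} is an SCC by itself.
{0} is an SCC by itself.
{1} is an SCC by itself.
The largest has 4 vertices.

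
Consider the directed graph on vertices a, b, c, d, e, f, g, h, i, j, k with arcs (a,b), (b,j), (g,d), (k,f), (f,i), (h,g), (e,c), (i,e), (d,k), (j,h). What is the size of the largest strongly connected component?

1

{f} is an SCC by itself.
{d} is an SCC by itself.
{a} is an SCC by itself.
{g} is an SCC by itself.
{k} is an SCC by itself.
(and 6 more singleton SCCs)
The largest has 1 vertex.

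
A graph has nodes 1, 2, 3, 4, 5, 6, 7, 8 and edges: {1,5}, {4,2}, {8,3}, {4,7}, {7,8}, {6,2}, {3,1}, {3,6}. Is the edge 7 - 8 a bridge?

No

After removing 7 - 8, the path 7-4-2-6-3-8 still connects them, so the edge is not a bridge.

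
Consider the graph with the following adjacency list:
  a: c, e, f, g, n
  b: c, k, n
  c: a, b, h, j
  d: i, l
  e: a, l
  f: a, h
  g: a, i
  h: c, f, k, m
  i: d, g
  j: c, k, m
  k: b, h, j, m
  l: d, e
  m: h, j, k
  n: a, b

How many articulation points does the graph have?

1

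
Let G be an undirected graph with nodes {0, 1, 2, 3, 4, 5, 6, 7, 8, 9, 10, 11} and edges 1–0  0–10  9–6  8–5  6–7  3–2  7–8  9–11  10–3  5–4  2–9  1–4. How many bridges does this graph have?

1

The edges on the cycle 1-0-10-3-2-9-6-7-8-5-4-1 are not bridges since each lies on that cycle.
But removing 11–9 disconnects 11 from 9 — this is a bridge.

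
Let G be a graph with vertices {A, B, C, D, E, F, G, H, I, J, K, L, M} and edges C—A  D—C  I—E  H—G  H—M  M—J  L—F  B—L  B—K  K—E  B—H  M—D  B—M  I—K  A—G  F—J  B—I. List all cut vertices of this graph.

B

Removing B increases the component count from 1 to 2, so B is a cut vertex.
By contrast removing G leaves 1 component; it is not a cut vertex. No other vertex is a cut vertex either.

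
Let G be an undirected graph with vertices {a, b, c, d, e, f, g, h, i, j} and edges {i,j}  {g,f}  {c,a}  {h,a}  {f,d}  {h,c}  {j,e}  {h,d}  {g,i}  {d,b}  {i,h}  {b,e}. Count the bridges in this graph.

The edges on the cycle i-h-d-b-e-j-i are not bridges since each lies on that cycle.
Every edge lies on some cycle, so there are no bridges.

0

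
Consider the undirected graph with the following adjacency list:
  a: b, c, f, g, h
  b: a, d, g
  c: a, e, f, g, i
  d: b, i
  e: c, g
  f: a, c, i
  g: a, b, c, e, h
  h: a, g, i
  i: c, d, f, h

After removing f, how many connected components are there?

1

With f gone, the remaining components are: {a, b, c, d, e, g, h, i}.
That is 1 component.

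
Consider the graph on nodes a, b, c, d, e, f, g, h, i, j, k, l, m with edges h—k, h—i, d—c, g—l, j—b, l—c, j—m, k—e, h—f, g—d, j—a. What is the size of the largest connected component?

Starting from c we can reach c, d, g, l. That is one component of size 4.
Starting from a we can reach a, b, j, m. That is one component of size 4.
Starting from e we can reach e, f, h, i, k. That is one component of size 5.
The largest has 5 vertices.

5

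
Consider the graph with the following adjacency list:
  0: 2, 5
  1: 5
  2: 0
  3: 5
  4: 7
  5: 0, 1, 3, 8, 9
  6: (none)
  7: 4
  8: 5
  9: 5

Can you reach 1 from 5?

Yes

From 5 we can reach 0, 1, 2, 3, 5, 8, 9, which includes 1.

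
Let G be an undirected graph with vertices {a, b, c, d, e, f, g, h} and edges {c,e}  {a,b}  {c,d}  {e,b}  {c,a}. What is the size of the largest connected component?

5

h is isolated — a component by itself.
g is isolated — a component by itself.
f is isolated — a component by itself.
Starting from a we can reach a, b, c, d, e. That is one component of size 5.
The largest has 5 vertices.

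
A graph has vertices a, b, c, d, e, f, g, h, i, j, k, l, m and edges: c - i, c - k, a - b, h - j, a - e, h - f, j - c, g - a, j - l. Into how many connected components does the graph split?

m is isolated — a component by itself.
d is isolated — a component by itself.
Starting from a we can reach a, b, e, g. That is one component of size 4.
Starting from c we can reach c, f, h, i, j, k, l. That is one component of size 7.
Total: 4 components.

4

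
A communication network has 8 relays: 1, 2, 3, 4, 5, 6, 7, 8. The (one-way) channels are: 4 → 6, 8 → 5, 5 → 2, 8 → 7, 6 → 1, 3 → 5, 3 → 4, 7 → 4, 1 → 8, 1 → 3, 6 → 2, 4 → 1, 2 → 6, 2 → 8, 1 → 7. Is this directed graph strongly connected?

From 2 we can reach every vertex (1, 2, 3, 4, 5, 6, 7, 8), and every vertex can reach 2 (1, 2, 3, 4, 5, 6, 7, 8). So the whole graph is one strongly connected component.

Yes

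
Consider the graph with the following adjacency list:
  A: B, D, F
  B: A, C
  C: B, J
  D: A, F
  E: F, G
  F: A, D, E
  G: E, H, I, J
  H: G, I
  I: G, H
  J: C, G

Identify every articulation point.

G

Removing G increases the component count from 1 to 2, so G is a cut vertex.
By contrast removing I leaves 1 component; it is not a cut vertex. No other vertex is a cut vertex either.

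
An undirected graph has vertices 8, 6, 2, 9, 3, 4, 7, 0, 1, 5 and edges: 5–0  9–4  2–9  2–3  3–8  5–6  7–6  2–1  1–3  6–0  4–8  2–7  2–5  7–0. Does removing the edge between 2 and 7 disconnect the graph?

No

After removing 2–7, the path 2-5-6-7 still connects them, so the edge is not a bridge.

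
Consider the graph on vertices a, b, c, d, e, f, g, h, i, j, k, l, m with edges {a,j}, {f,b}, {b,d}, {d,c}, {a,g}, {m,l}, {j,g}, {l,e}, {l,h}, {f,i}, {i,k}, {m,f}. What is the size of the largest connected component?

Starting from a we can reach a, g, j. That is one component of size 3.
Starting from b we can reach b, c, d, e, f, h, i, k, l, m. That is one component of size 10.
The largest has 10 vertices.

10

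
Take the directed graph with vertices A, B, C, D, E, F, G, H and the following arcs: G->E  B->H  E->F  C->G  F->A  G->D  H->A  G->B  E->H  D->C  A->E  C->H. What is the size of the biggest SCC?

4

{A, E, F, H} are all mutually reachable — one SCC of size 4.
{C, D, G} are all mutually reachable — one SCC of size 3.
{B} is an SCC by itself.
The largest has 4 vertices.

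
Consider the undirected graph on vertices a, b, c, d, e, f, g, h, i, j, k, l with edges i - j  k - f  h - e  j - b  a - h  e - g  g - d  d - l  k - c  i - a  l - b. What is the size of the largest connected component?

9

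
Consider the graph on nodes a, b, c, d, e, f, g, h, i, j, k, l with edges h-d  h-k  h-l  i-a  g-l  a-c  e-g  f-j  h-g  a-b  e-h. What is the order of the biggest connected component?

Starting from f we can reach f, j. That is one component of size 2.
Starting from a we can reach a, b, c, i. That is one component of size 4.
Starting from d we can reach d, e, g, h, k, l. That is one component of size 6.
The largest has 6 vertices.

6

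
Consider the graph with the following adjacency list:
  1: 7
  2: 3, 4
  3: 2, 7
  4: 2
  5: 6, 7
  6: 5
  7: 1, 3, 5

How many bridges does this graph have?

6

removing 7-1 disconnects 7 from 1; removing 4-2 disconnects 4 from 2; removing 7-3 disconnects 7 from 3; removing 7-5 disconnects 7 from 5 — these are bridges.
In total 6 edges are bridges.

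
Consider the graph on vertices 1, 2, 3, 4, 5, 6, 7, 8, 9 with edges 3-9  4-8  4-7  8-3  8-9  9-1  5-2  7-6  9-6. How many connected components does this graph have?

Starting from 2 we can reach 2, 5. That is one component of size 2.
Starting from 1 we can reach 1, 3, 4, 6, 7, 8, 9. That is one component of size 7.
Total: 2 components.

2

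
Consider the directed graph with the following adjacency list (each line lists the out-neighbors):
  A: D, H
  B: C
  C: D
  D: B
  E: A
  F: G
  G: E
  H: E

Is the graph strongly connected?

No

There is no directed path from B to G, so the graph is not strongly connected.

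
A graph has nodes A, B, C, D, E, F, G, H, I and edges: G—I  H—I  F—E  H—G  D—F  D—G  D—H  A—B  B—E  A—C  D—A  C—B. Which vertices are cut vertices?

Removing D increases the component count from 1 to 2, so D is a cut vertex.
By contrast removing G leaves 1 component; it is not a cut vertex. No other vertex is a cut vertex either.

D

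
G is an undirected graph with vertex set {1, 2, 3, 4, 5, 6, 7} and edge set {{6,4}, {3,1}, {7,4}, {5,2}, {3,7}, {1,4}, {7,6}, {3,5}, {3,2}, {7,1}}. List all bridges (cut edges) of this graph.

The edges on the cycle 3-5-2-3 are not bridges since each lies on that cycle.
Every edge lies on some cycle, so there are no bridges.

none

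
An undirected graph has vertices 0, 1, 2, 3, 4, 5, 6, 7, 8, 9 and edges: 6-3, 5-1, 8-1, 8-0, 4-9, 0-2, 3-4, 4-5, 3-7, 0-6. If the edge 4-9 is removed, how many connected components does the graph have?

Before removal there is 1 component.
4-9 is a bridge — removing it separates 4's side from 9's side.
After removal: 2 components.

2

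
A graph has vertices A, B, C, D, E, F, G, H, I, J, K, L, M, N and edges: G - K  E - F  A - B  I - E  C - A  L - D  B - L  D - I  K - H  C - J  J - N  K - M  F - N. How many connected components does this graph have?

2

Starting from G we can reach G, H, K, M. That is one component of size 4.
Starting from A we can reach A, B, C, D, E, F, I, J, L, N. That is one component of size 10.
Total: 2 components.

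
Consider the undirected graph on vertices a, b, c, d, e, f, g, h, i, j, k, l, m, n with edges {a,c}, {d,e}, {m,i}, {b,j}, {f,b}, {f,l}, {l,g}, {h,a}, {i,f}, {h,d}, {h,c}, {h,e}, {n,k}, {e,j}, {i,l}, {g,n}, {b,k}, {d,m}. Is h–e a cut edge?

No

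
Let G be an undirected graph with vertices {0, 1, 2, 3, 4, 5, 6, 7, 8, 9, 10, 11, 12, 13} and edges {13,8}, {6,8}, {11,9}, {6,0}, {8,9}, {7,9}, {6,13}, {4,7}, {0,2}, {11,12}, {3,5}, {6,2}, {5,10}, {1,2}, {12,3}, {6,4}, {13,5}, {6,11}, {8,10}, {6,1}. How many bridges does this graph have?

0

The edges on the cycle 6-1-2-6 are not bridges since each lies on that cycle.
Every edge lies on some cycle, so there are no bridges.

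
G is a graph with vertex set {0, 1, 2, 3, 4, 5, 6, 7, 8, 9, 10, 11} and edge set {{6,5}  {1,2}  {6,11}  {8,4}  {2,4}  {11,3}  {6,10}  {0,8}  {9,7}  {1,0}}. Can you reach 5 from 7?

The component containing 7 is {7, 9}, and 5 is not in it.

No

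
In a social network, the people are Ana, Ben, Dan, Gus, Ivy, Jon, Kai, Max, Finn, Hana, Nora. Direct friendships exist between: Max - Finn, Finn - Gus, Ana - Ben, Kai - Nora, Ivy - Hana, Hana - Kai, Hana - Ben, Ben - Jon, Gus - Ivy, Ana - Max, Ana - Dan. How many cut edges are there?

4

The edges on the cycle Ana-Max-Finn-Gus-Ivy-Hana-Ben-Ana are not bridges since each lies on that cycle.
But removing Jon - Ben disconnects Jon from Ben; removing Nora - Kai disconnects Nora from Kai; removing Hana - Kai disconnects Hana from Kai; removing Ana - Dan disconnects Ana from Dan — these are bridges.
That makes 4 bridges.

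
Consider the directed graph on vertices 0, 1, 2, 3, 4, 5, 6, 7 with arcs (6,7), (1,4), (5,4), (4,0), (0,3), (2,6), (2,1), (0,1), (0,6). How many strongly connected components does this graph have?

6

{0, 1, 4} are all mutually reachable — one SCC of size 3.
{5} is an SCC by itself.
{2} is an SCC by itself.
{7} is an SCC by itself.
{6} is an SCC by itself.
(and 1 more singleton SCC)
That gives 6 strongly connected components.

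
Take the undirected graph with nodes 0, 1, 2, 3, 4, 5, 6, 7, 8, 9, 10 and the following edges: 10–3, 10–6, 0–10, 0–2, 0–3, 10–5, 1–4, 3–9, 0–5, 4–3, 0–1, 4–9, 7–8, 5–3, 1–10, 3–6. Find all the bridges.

0-2, 7-8

The edges on the cycle 0-1-4-3-5-0 are not bridges since each lies on that cycle.
But removing 0–2 disconnects 0 from 2; removing 7–8 disconnects 7 from 8 — these are bridges.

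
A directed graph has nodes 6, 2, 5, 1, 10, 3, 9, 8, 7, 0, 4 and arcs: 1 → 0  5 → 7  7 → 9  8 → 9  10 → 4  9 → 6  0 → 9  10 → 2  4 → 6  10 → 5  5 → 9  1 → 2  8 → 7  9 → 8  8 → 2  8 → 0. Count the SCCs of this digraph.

8

{0, 7, 8, 9} are all mutually reachable — one SCC of size 4.
{5} is an SCC by itself.
{10} is an SCC by itself.
{2} is an SCC by itself.
{6} is an SCC by itself.
(and 3 more singleton SCCs)
That gives 8 strongly connected components.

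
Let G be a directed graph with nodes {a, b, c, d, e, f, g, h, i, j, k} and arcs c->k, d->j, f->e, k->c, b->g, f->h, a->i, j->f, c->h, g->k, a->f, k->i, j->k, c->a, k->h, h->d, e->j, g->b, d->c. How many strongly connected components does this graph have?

3

{a, c, d, e, f, h, j, k} are all mutually reachable — one SCC of size 8.
{b, g} are all mutually reachable — one SCC of size 2.
{i} is an SCC by itself.
That gives 3 strongly connected components.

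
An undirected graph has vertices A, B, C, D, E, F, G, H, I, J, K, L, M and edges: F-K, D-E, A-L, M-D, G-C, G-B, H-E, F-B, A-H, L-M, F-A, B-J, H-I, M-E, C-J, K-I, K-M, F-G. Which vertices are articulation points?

Removing F increases the component count from 1 to 2, so F is a cut vertex.
By contrast removing I leaves 1 component; it is not a cut vertex. No other vertex is a cut vertex either.

F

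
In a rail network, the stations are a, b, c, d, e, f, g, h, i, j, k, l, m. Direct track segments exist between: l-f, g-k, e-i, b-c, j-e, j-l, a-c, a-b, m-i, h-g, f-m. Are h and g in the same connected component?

From h we can reach g, h, k, which includes g.

Yes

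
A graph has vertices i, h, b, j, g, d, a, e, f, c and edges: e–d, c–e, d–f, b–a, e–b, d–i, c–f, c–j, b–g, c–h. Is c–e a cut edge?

After removing c–e, the path c-f-d-e still connects them, so the edge is not a bridge.

No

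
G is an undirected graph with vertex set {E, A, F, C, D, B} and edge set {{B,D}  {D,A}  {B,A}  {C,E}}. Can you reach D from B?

Yes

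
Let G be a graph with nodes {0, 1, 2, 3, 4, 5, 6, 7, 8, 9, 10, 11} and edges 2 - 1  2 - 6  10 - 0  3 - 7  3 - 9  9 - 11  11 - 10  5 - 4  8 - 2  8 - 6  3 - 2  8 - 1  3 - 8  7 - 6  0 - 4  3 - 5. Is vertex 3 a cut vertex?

Deleting 3 raises the number of components from 1 to 2, so 3 is a cut vertex.

Yes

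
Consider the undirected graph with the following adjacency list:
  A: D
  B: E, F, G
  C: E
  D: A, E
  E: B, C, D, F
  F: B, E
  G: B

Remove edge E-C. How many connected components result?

2

Before removal there is 1 component.
E-C is a bridge — removing it separates E's side from C's side.
After removal: 2 components.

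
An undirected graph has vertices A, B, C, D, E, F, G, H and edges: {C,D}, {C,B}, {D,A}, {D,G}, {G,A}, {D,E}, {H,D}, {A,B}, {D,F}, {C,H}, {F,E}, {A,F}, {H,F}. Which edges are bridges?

none

The edges on the cycle C-H-F-E-D-C are not bridges since each lies on that cycle.
Every edge lies on some cycle, so there are no bridges.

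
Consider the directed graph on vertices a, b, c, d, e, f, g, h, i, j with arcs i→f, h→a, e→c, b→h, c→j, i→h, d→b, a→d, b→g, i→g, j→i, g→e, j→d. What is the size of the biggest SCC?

{a, b, c, d, e, g, h, i, j} are all mutually reachable — one SCC of size 9.
{f} is an SCC by itself.
The largest has 9 vertices.

9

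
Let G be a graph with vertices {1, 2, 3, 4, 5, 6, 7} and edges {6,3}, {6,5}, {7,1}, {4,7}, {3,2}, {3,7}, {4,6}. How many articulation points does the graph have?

Removing 3 increases the component count from 1 to 2, so 3 is a cut vertex.
Removing 6 increases the component count from 1 to 2, so 6 is a cut vertex.
Removing 7 increases the component count from 1 to 2, so 7 is a cut vertex.
By contrast removing 1 leaves 1 component; it is not a cut vertex. No other vertex is a cut vertex either.

3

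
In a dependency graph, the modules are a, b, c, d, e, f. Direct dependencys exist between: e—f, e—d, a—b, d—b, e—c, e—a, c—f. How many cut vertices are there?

1

Removing e increases the component count from 1 to 2, so e is a cut vertex.
By contrast removing a leaves 1 component; it is not a cut vertex. No other vertex is a cut vertex either.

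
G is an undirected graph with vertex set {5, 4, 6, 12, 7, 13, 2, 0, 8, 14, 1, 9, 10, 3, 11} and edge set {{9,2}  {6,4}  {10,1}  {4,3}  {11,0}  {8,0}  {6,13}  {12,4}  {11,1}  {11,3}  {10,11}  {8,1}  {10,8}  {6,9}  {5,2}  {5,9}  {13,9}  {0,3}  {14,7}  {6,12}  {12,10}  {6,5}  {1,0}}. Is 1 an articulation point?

Deleting 1 leaves 2 components (was 2), so 1 is not a cut vertex.

No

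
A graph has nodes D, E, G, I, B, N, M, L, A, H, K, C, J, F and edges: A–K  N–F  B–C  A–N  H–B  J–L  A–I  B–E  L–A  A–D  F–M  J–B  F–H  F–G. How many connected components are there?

Starting from A we can reach A, B, C, D, E, F, G, H, I, J, K, L, M, N. That is one component of size 14.
Total: 1 component.

1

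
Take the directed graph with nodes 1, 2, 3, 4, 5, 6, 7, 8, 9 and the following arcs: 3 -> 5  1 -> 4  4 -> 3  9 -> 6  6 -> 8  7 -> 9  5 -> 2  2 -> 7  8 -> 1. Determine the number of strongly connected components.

{1, 2, 3, 4, 5, 6, 7, 8, 9} are all mutually reachable — one SCC of size 9.
That gives 1 strongly connected component.

1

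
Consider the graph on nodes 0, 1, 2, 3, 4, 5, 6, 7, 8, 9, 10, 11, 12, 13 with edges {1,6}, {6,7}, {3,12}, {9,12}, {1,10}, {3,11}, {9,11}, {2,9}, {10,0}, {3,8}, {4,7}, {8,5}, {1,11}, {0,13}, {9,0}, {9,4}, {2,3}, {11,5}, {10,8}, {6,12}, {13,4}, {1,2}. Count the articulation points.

Removing 10, for instance, still leaves 1 component. No single vertex removal increases the component count — the graph has no articulation points.

0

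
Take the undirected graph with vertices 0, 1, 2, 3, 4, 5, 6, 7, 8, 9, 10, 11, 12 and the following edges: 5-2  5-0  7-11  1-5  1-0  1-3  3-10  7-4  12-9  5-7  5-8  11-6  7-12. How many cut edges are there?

10

The edges on the cycle 1-5-0-1 are not bridges since each lies on that cycle.
But removing 5-7 disconnects 5 from 7; removing 5-2 disconnects 5 from 2; removing 1-3 disconnects 1 from 3; removing 12-9 disconnects 12 from 9 — these are bridges.
In total 10 edges are bridges.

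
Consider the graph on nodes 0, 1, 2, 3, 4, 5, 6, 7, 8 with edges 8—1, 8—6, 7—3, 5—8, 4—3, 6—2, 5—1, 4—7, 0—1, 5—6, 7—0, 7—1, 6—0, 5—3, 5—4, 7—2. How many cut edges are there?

The edges on the cycle 5-8-6-5 are not bridges since each lies on that cycle.
Every edge lies on some cycle, so there are no bridges.

0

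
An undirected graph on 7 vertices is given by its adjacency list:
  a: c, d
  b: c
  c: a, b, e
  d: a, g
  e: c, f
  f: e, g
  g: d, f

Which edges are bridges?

b-c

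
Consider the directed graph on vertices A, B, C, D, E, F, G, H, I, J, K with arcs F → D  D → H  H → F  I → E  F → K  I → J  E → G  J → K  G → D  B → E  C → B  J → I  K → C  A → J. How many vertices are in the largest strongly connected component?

{B, C, D, E, F, G, H, K} are all mutually reachable — one SCC of size 8.
{I, J} are all mutually reachable — one SCC of size 2.
{A} is an SCC by itself.
The largest has 8 vertices.

8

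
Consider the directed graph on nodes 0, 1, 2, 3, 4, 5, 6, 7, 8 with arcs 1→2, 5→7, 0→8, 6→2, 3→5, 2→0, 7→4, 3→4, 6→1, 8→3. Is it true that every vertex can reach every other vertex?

There is no directed path from 1 to 6, so the graph is not strongly connected.

No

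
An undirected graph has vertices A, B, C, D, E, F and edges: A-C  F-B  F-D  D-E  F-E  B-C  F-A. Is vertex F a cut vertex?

Yes

Deleting F raises the number of components from 1 to 2, so F is a cut vertex.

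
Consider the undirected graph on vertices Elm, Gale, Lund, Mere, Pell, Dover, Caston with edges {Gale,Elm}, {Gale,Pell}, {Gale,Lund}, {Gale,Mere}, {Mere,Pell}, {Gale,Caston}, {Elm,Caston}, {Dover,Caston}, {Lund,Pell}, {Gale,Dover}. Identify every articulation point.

Removing Gale increases the component count from 1 to 2, so Gale is a cut vertex.
By contrast removing Dover leaves 1 component; it is not a cut vertex. No other vertex is a cut vertex either.

Gale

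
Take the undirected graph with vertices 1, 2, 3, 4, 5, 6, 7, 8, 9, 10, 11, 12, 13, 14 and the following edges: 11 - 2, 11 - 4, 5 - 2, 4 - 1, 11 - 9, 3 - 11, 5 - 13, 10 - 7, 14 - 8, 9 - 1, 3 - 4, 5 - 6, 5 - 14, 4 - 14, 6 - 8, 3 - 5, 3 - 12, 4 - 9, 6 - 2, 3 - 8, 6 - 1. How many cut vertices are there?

2

Removing 3 increases the component count from 2 to 3, so 3 is a cut vertex.
Removing 5 increases the component count from 2 to 3, so 5 is a cut vertex.
By contrast removing 13 leaves 2 components; it is not a cut vertex. No other vertex is a cut vertex either.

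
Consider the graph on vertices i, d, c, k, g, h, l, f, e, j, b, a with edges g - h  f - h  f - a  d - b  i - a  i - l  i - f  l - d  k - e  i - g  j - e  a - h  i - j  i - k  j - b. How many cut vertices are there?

1

Removing i increases the component count from 2 to 3, so i is a cut vertex.
By contrast removing l leaves 2 components; it is not a cut vertex. No other vertex is a cut vertex either.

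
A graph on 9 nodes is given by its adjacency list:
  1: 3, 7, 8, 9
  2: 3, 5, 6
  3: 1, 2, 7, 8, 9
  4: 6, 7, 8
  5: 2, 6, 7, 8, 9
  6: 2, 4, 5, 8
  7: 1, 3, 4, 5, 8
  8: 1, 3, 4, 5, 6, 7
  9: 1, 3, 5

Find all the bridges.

The edges on the cycle 5-8-6-5 are not bridges since each lies on that cycle.
Every edge lies on some cycle, so there are no bridges.

none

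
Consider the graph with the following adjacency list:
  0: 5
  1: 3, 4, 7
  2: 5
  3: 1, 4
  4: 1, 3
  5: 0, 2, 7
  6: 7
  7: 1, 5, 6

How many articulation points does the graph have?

3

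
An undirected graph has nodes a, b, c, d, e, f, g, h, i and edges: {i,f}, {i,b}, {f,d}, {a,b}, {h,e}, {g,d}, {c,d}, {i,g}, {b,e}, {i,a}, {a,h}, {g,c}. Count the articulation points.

1

Removing i increases the component count from 1 to 2, so i is a cut vertex.
By contrast removing g leaves 1 component; it is not a cut vertex. No other vertex is a cut vertex either.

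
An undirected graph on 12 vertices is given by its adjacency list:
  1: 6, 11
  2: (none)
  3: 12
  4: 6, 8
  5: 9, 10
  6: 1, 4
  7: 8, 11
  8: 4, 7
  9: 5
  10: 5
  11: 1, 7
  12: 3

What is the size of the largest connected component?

6

2 is isolated — a component by itself.
Starting from 3 we can reach 3, 12. That is one component of size 2.
Starting from 5 we can reach 5, 9, 10. That is one component of size 3.
Starting from 1 we can reach 1, 4, 6, 7, 8, 11. That is one component of size 6.
The largest has 6 vertices.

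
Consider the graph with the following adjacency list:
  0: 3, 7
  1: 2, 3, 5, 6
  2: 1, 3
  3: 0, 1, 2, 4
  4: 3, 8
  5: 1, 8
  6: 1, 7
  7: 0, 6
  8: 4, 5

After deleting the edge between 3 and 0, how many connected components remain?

1

3 and 0 are still connected via 3-1-6-7-0, so the component count stays at 1.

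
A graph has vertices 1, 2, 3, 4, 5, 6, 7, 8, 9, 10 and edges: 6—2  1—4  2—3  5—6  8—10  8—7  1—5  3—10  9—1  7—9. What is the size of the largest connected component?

Starting from 1 we can reach 1, 2, 3, 4, 5, 6, 7, 8, 9, 10. That is one component of size 10.
The largest has 10 vertices.

10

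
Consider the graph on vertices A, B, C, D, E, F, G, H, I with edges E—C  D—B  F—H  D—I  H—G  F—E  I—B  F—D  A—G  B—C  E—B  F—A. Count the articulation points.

Removing F increases the component count from 1 to 2, so F is a cut vertex.
By contrast removing B leaves 1 component; it is not a cut vertex. No other vertex is a cut vertex either.

1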